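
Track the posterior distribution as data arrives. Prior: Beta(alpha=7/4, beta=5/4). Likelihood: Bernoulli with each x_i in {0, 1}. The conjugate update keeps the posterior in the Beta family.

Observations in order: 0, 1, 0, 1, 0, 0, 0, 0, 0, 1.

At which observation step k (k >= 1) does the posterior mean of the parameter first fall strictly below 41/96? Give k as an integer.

obs 1: x=0 → posterior Beta(7/4, 9/4)
obs 2: x=1 → posterior Beta(11/4, 9/4)
obs 3: x=0 → posterior Beta(11/4, 13/4)
obs 4: x=1 → posterior Beta(15/4, 13/4)
obs 5: x=0 → posterior Beta(15/4, 17/4)
obs 6: x=0 → posterior Beta(15/4, 21/4)
obs 7: x=0 → posterior Beta(15/4, 25/4)
obs 8: x=0 → posterior Beta(15/4, 29/4)
obs 9: x=0 → posterior Beta(15/4, 33/4)
obs 10: x=1 → posterior Beta(19/4, 33/4)

k = 6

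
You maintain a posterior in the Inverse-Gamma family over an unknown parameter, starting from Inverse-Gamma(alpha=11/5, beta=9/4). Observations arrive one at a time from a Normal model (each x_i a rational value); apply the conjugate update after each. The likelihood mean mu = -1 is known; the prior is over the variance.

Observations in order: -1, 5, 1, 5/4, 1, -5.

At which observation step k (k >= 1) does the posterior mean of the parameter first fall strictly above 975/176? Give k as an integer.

obs 1: x=-1 → posterior Inverse-Gamma(27/10, 9/4)
obs 2: x=5 → posterior Inverse-Gamma(16/5, 81/4)
obs 3: x=1 → posterior Inverse-Gamma(37/10, 89/4)
obs 4: x=5/4 → posterior Inverse-Gamma(21/5, 793/32)
obs 5: x=1 → posterior Inverse-Gamma(47/10, 857/32)
obs 6: x=-5 → posterior Inverse-Gamma(26/5, 1113/32)

k = 2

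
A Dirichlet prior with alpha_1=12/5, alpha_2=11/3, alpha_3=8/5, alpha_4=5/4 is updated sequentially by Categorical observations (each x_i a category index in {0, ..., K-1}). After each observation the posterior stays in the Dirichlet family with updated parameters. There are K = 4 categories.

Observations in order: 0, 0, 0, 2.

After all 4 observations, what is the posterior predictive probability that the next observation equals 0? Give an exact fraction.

obs 1: x=0 → posterior Dirichlet(17/5, 11/3, 8/5, 5/4)
obs 2: x=0 → posterior Dirichlet(22/5, 11/3, 8/5, 5/4)
obs 3: x=0 → posterior Dirichlet(27/5, 11/3, 8/5, 5/4)
obs 4: x=2 → posterior Dirichlet(27/5, 11/3, 13/5, 5/4)

324/775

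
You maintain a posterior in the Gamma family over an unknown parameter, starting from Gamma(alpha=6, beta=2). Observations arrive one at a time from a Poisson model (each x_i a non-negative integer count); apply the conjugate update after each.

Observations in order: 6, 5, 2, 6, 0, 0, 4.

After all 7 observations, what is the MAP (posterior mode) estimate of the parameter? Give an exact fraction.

obs 1: x=6 → posterior Gamma(12, 3)
obs 2: x=5 → posterior Gamma(17, 4)
obs 3: x=2 → posterior Gamma(19, 5)
obs 4: x=6 → posterior Gamma(25, 6)
obs 5: x=0 → posterior Gamma(25, 7)
obs 6: x=0 → posterior Gamma(25, 8)
obs 7: x=4 → posterior Gamma(29, 9)

28/9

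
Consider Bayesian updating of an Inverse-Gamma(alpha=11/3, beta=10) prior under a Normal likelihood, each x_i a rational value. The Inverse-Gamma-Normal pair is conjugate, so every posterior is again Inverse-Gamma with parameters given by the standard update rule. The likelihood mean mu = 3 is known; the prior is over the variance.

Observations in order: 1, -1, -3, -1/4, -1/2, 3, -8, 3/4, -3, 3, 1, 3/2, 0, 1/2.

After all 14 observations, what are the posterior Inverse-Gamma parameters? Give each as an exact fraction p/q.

obs 1: x=1 → posterior Inverse-Gamma(25/6, 12)
obs 2: x=-1 → posterior Inverse-Gamma(14/3, 20)
obs 3: x=-3 → posterior Inverse-Gamma(31/6, 38)
obs 4: x=-1/4 → posterior Inverse-Gamma(17/3, 1385/32)
obs 5: x=-1/2 → posterior Inverse-Gamma(37/6, 1581/32)
obs 6: x=3 → posterior Inverse-Gamma(20/3, 1581/32)
obs 7: x=-8 → posterior Inverse-Gamma(43/6, 3517/32)
obs 8: x=3/4 → posterior Inverse-Gamma(23/3, 1799/16)
obs 9: x=-3 → posterior Inverse-Gamma(49/6, 2087/16)
obs 10: x=3 → posterior Inverse-Gamma(26/3, 2087/16)
obs 11: x=1 → posterior Inverse-Gamma(55/6, 2119/16)
obs 12: x=3/2 → posterior Inverse-Gamma(29/3, 2137/16)
obs 13: x=0 → posterior Inverse-Gamma(61/6, 2209/16)
obs 14: x=1/2 → posterior Inverse-Gamma(32/3, 2259/16)

alpha=32/3, beta=2259/16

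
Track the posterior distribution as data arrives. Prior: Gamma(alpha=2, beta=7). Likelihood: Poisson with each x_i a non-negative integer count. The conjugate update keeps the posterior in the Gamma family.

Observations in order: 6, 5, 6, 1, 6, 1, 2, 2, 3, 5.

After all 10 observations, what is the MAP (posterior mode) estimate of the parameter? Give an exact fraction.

38/17

obs 1: x=6 → posterior Gamma(8, 8)
obs 2: x=5 → posterior Gamma(13, 9)
obs 3: x=6 → posterior Gamma(19, 10)
obs 4: x=1 → posterior Gamma(20, 11)
obs 5: x=6 → posterior Gamma(26, 12)
obs 6: x=1 → posterior Gamma(27, 13)
obs 7: x=2 → posterior Gamma(29, 14)
obs 8: x=2 → posterior Gamma(31, 15)
obs 9: x=3 → posterior Gamma(34, 16)
obs 10: x=5 → posterior Gamma(39, 17)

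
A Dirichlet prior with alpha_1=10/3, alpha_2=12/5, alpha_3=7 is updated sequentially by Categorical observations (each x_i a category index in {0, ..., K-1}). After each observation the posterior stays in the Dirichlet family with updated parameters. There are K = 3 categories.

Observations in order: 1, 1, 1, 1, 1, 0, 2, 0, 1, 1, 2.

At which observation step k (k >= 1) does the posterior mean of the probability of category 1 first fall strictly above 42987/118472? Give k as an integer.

obs 1: x=1 → posterior Dirichlet(10/3, 17/5, 7)
obs 2: x=1 → posterior Dirichlet(10/3, 22/5, 7)
obs 3: x=1 → posterior Dirichlet(10/3, 27/5, 7)
obs 4: x=1 → posterior Dirichlet(10/3, 32/5, 7)
obs 5: x=1 → posterior Dirichlet(10/3, 37/5, 7)
obs 6: x=0 → posterior Dirichlet(13/3, 37/5, 7)
obs 7: x=2 → posterior Dirichlet(13/3, 37/5, 8)
obs 8: x=0 → posterior Dirichlet(16/3, 37/5, 8)
obs 9: x=1 → posterior Dirichlet(16/3, 42/5, 8)
obs 10: x=1 → posterior Dirichlet(16/3, 47/5, 8)
obs 11: x=2 → posterior Dirichlet(16/3, 47/5, 9)

k = 4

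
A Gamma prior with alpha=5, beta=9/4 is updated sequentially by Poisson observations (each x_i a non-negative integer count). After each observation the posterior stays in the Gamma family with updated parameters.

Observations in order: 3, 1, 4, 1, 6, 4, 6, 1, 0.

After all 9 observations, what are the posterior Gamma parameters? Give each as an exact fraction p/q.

alpha=31, beta=45/4

obs 1: x=3 → posterior Gamma(8, 13/4)
obs 2: x=1 → posterior Gamma(9, 17/4)
obs 3: x=4 → posterior Gamma(13, 21/4)
obs 4: x=1 → posterior Gamma(14, 25/4)
obs 5: x=6 → posterior Gamma(20, 29/4)
obs 6: x=4 → posterior Gamma(24, 33/4)
obs 7: x=6 → posterior Gamma(30, 37/4)
obs 8: x=1 → posterior Gamma(31, 41/4)
obs 9: x=0 → posterior Gamma(31, 45/4)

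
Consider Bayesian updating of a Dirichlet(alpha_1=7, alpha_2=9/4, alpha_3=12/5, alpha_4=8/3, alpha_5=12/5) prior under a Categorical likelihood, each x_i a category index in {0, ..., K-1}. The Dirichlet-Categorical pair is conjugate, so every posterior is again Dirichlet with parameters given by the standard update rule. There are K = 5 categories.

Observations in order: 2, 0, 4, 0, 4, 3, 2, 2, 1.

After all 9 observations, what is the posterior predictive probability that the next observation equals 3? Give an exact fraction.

obs 1: x=2 → posterior Dirichlet(7, 9/4, 17/5, 8/3, 12/5)
obs 2: x=0 → posterior Dirichlet(8, 9/4, 17/5, 8/3, 12/5)
obs 3: x=4 → posterior Dirichlet(8, 9/4, 17/5, 8/3, 17/5)
obs 4: x=0 → posterior Dirichlet(9, 9/4, 17/5, 8/3, 17/5)
obs 5: x=4 → posterior Dirichlet(9, 9/4, 17/5, 8/3, 22/5)
obs 6: x=3 → posterior Dirichlet(9, 9/4, 17/5, 11/3, 22/5)
obs 7: x=2 → posterior Dirichlet(9, 9/4, 22/5, 11/3, 22/5)
obs 8: x=2 → posterior Dirichlet(9, 9/4, 27/5, 11/3, 22/5)
obs 9: x=1 → posterior Dirichlet(9, 13/4, 27/5, 11/3, 22/5)

220/1543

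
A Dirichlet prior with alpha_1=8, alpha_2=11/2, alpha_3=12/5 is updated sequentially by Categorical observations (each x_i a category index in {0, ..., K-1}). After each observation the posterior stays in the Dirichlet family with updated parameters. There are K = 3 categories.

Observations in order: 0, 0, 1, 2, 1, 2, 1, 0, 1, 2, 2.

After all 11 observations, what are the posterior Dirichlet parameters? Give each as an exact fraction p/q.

obs 1: x=0 → posterior Dirichlet(9, 11/2, 12/5)
obs 2: x=0 → posterior Dirichlet(10, 11/2, 12/5)
obs 3: x=1 → posterior Dirichlet(10, 13/2, 12/5)
obs 4: x=2 → posterior Dirichlet(10, 13/2, 17/5)
obs 5: x=1 → posterior Dirichlet(10, 15/2, 17/5)
obs 6: x=2 → posterior Dirichlet(10, 15/2, 22/5)
obs 7: x=1 → posterior Dirichlet(10, 17/2, 22/5)
obs 8: x=0 → posterior Dirichlet(11, 17/2, 22/5)
obs 9: x=1 → posterior Dirichlet(11, 19/2, 22/5)
obs 10: x=2 → posterior Dirichlet(11, 19/2, 27/5)
obs 11: x=2 → posterior Dirichlet(11, 19/2, 32/5)

alpha_1=11, alpha_2=19/2, alpha_3=32/5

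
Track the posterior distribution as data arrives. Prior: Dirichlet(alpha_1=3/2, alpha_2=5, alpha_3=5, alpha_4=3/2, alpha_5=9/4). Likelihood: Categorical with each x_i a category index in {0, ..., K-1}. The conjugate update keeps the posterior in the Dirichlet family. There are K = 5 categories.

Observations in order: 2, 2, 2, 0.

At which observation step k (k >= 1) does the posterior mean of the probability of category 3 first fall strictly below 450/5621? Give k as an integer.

k = 4

obs 1: x=2 → posterior Dirichlet(3/2, 5, 6, 3/2, 9/4)
obs 2: x=2 → posterior Dirichlet(3/2, 5, 7, 3/2, 9/4)
obs 3: x=2 → posterior Dirichlet(3/2, 5, 8, 3/2, 9/4)
obs 4: x=0 → posterior Dirichlet(5/2, 5, 8, 3/2, 9/4)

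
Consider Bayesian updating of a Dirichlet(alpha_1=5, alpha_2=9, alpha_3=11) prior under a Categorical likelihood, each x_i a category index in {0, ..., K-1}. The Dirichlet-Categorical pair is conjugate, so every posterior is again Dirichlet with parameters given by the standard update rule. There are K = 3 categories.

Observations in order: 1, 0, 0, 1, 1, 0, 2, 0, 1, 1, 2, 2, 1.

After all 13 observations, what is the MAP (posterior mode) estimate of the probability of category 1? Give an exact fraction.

obs 1: x=1 → posterior Dirichlet(5, 10, 11)
obs 2: x=0 → posterior Dirichlet(6, 10, 11)
obs 3: x=0 → posterior Dirichlet(7, 10, 11)
obs 4: x=1 → posterior Dirichlet(7, 11, 11)
obs 5: x=1 → posterior Dirichlet(7, 12, 11)
obs 6: x=0 → posterior Dirichlet(8, 12, 11)
obs 7: x=2 → posterior Dirichlet(8, 12, 12)
obs 8: x=0 → posterior Dirichlet(9, 12, 12)
obs 9: x=1 → posterior Dirichlet(9, 13, 12)
obs 10: x=1 → posterior Dirichlet(9, 14, 12)
obs 11: x=2 → posterior Dirichlet(9, 14, 13)
obs 12: x=2 → posterior Dirichlet(9, 14, 14)
obs 13: x=1 → posterior Dirichlet(9, 15, 14)

2/5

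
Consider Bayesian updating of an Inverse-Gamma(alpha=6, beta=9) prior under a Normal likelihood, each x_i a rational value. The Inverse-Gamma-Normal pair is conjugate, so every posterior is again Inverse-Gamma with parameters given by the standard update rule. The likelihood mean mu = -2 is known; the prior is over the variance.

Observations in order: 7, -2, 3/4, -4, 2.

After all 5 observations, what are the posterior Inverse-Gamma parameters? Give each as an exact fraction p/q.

obs 1: x=7 → posterior Inverse-Gamma(13/2, 99/2)
obs 2: x=-2 → posterior Inverse-Gamma(7, 99/2)
obs 3: x=3/4 → posterior Inverse-Gamma(15/2, 1705/32)
obs 4: x=-4 → posterior Inverse-Gamma(8, 1769/32)
obs 5: x=2 → posterior Inverse-Gamma(17/2, 2025/32)

alpha=17/2, beta=2025/32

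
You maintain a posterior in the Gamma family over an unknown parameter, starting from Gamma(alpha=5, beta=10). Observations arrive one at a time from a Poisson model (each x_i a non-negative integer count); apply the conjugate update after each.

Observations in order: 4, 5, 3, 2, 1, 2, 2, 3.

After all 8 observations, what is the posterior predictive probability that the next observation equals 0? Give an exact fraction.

7804725584345565904628551916716032/33600614943460448322716069311260139

obs 1: x=4 → posterior Gamma(9, 11)
obs 2: x=5 → posterior Gamma(14, 12)
obs 3: x=3 → posterior Gamma(17, 13)
obs 4: x=2 → posterior Gamma(19, 14)
obs 5: x=1 → posterior Gamma(20, 15)
obs 6: x=2 → posterior Gamma(22, 16)
obs 7: x=2 → posterior Gamma(24, 17)
obs 8: x=3 → posterior Gamma(27, 18)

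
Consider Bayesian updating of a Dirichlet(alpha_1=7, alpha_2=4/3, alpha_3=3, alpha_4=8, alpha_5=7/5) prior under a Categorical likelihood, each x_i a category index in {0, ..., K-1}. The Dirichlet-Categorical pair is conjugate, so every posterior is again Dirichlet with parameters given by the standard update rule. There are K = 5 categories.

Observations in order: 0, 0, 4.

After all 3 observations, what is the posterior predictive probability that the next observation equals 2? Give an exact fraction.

obs 1: x=0 → posterior Dirichlet(8, 4/3, 3, 8, 7/5)
obs 2: x=0 → posterior Dirichlet(9, 4/3, 3, 8, 7/5)
obs 3: x=4 → posterior Dirichlet(9, 4/3, 3, 8, 12/5)

45/356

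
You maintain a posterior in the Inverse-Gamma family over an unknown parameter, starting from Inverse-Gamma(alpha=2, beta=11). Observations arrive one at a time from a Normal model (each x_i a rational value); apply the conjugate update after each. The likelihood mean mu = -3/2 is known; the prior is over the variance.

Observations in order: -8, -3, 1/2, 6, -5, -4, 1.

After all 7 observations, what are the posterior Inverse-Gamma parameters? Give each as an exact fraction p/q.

alpha=11/2, beta=303/4

obs 1: x=-8 → posterior Inverse-Gamma(5/2, 257/8)
obs 2: x=-3 → posterior Inverse-Gamma(3, 133/4)
obs 3: x=1/2 → posterior Inverse-Gamma(7/2, 141/4)
obs 4: x=6 → posterior Inverse-Gamma(4, 507/8)
obs 5: x=-5 → posterior Inverse-Gamma(9/2, 139/2)
obs 6: x=-4 → posterior Inverse-Gamma(5, 581/8)
obs 7: x=1 → posterior Inverse-Gamma(11/2, 303/4)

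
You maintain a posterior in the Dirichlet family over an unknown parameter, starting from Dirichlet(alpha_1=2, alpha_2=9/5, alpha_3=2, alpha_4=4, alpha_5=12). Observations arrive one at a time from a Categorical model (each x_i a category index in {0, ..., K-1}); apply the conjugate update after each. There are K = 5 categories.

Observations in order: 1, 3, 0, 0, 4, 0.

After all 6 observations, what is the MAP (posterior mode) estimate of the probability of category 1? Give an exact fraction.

3/38

obs 1: x=1 → posterior Dirichlet(2, 14/5, 2, 4, 12)
obs 2: x=3 → posterior Dirichlet(2, 14/5, 2, 5, 12)
obs 3: x=0 → posterior Dirichlet(3, 14/5, 2, 5, 12)
obs 4: x=0 → posterior Dirichlet(4, 14/5, 2, 5, 12)
obs 5: x=4 → posterior Dirichlet(4, 14/5, 2, 5, 13)
obs 6: x=0 → posterior Dirichlet(5, 14/5, 2, 5, 13)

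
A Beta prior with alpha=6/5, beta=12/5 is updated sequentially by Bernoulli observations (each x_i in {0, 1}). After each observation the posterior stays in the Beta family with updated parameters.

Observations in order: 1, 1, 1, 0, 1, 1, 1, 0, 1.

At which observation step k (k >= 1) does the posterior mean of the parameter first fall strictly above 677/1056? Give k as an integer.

k = 6

obs 1: x=1 → posterior Beta(11/5, 12/5)
obs 2: x=1 → posterior Beta(16/5, 12/5)
obs 3: x=1 → posterior Beta(21/5, 12/5)
obs 4: x=0 → posterior Beta(21/5, 17/5)
obs 5: x=1 → posterior Beta(26/5, 17/5)
obs 6: x=1 → posterior Beta(31/5, 17/5)
obs 7: x=1 → posterior Beta(36/5, 17/5)
obs 8: x=0 → posterior Beta(36/5, 22/5)
obs 9: x=1 → posterior Beta(41/5, 22/5)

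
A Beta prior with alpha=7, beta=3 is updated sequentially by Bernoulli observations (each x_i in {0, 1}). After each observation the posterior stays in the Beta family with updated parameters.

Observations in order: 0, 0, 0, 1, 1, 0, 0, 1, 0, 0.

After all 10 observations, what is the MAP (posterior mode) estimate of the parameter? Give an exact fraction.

1/2

obs 1: x=0 → posterior Beta(7, 4)
obs 2: x=0 → posterior Beta(7, 5)
obs 3: x=0 → posterior Beta(7, 6)
obs 4: x=1 → posterior Beta(8, 6)
obs 5: x=1 → posterior Beta(9, 6)
obs 6: x=0 → posterior Beta(9, 7)
obs 7: x=0 → posterior Beta(9, 8)
obs 8: x=1 → posterior Beta(10, 8)
obs 9: x=0 → posterior Beta(10, 9)
obs 10: x=0 → posterior Beta(10, 10)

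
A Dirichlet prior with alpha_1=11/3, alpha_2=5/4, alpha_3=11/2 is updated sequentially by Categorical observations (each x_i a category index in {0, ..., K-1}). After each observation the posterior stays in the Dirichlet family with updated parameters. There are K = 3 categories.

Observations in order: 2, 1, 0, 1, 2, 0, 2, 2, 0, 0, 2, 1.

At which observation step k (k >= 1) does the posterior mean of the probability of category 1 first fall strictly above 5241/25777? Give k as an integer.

k = 4

obs 1: x=2 → posterior Dirichlet(11/3, 5/4, 13/2)
obs 2: x=1 → posterior Dirichlet(11/3, 9/4, 13/2)
obs 3: x=0 → posterior Dirichlet(14/3, 9/4, 13/2)
obs 4: x=1 → posterior Dirichlet(14/3, 13/4, 13/2)
obs 5: x=2 → posterior Dirichlet(14/3, 13/4, 15/2)
obs 6: x=0 → posterior Dirichlet(17/3, 13/4, 15/2)
obs 7: x=2 → posterior Dirichlet(17/3, 13/4, 17/2)
obs 8: x=2 → posterior Dirichlet(17/3, 13/4, 19/2)
obs 9: x=0 → posterior Dirichlet(20/3, 13/4, 19/2)
obs 10: x=0 → posterior Dirichlet(23/3, 13/4, 19/2)
obs 11: x=2 → posterior Dirichlet(23/3, 13/4, 21/2)
obs 12: x=1 → posterior Dirichlet(23/3, 17/4, 21/2)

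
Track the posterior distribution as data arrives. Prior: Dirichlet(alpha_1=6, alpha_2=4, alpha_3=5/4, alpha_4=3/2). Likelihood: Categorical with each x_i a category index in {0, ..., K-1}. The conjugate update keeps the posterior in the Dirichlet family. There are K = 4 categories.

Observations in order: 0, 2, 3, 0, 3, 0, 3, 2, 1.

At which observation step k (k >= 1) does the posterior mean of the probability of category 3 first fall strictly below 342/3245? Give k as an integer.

obs 1: x=0 → posterior Dirichlet(7, 4, 5/4, 3/2)
obs 2: x=2 → posterior Dirichlet(7, 4, 9/4, 3/2)
obs 3: x=3 → posterior Dirichlet(7, 4, 9/4, 5/2)
obs 4: x=0 → posterior Dirichlet(8, 4, 9/4, 5/2)
obs 5: x=3 → posterior Dirichlet(8, 4, 9/4, 7/2)
obs 6: x=0 → posterior Dirichlet(9, 4, 9/4, 7/2)
obs 7: x=3 → posterior Dirichlet(9, 4, 9/4, 9/2)
obs 8: x=2 → posterior Dirichlet(9, 4, 13/4, 9/2)
obs 9: x=1 → posterior Dirichlet(9, 5, 13/4, 9/2)

k = 2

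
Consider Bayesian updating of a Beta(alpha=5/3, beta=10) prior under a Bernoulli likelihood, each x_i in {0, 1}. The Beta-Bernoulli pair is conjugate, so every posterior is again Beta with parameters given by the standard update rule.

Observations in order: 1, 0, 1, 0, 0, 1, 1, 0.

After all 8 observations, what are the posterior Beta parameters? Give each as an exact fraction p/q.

obs 1: x=1 → posterior Beta(8/3, 10)
obs 2: x=0 → posterior Beta(8/3, 11)
obs 3: x=1 → posterior Beta(11/3, 11)
obs 4: x=0 → posterior Beta(11/3, 12)
obs 5: x=0 → posterior Beta(11/3, 13)
obs 6: x=1 → posterior Beta(14/3, 13)
obs 7: x=1 → posterior Beta(17/3, 13)
obs 8: x=0 → posterior Beta(17/3, 14)

alpha=17/3, beta=14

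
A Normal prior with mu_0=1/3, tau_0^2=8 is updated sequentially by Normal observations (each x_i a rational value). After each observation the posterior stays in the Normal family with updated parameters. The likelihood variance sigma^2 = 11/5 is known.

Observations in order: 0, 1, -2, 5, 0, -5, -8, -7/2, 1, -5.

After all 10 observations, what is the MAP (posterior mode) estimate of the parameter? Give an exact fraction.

-1969/1233

obs 1: x=0 → posterior Normal(11/153, 88/51)
obs 2: x=1 → posterior Normal(131/273, 88/91)
obs 3: x=-2 → posterior Normal(-109/393, 88/131)
obs 4: x=5 → posterior Normal(491/513, 88/171)
obs 5: x=0 → posterior Normal(491/633, 88/211)
obs 6: x=-5 → posterior Normal(-109/753, 88/251)
obs 7: x=-8 → posterior Normal(-1069/873, 88/291)
obs 8: x=-7/2 → posterior Normal(-1489/993, 88/331)
obs 9: x=1 → posterior Normal(-1369/1113, 88/371)
obs 10: x=-5 → posterior Normal(-1969/1233, 88/411)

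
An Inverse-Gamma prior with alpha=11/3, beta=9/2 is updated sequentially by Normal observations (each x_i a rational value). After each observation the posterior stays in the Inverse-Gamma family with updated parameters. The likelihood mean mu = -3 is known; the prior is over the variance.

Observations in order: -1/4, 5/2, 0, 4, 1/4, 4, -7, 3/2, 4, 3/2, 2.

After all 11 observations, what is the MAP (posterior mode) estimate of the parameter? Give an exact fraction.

7077/488

obs 1: x=-1/4 → posterior Inverse-Gamma(25/6, 265/32)
obs 2: x=5/2 → posterior Inverse-Gamma(14/3, 749/32)
obs 3: x=0 → posterior Inverse-Gamma(31/6, 893/32)
obs 4: x=4 → posterior Inverse-Gamma(17/3, 1677/32)
obs 5: x=1/4 → posterior Inverse-Gamma(37/6, 923/16)
obs 6: x=4 → posterior Inverse-Gamma(20/3, 1315/16)
obs 7: x=-7 → posterior Inverse-Gamma(43/6, 1443/16)
obs 8: x=3/2 → posterior Inverse-Gamma(23/3, 1605/16)
obs 9: x=4 → posterior Inverse-Gamma(49/6, 1997/16)
obs 10: x=3/2 → posterior Inverse-Gamma(26/3, 2159/16)
obs 11: x=2 → posterior Inverse-Gamma(55/6, 2359/16)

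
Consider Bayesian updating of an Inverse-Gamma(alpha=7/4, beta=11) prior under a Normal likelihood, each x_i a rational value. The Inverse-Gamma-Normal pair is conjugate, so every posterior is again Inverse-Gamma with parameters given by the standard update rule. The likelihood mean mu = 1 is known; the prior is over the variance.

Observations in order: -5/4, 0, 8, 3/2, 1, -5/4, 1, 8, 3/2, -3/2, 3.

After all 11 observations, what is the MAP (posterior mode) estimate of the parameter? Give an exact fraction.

obs 1: x=-5/4 → posterior Inverse-Gamma(9/4, 433/32)
obs 2: x=0 → posterior Inverse-Gamma(11/4, 449/32)
obs 3: x=8 → posterior Inverse-Gamma(13/4, 1233/32)
obs 4: x=3/2 → posterior Inverse-Gamma(15/4, 1237/32)
obs 5: x=1 → posterior Inverse-Gamma(17/4, 1237/32)
obs 6: x=-5/4 → posterior Inverse-Gamma(19/4, 659/16)
obs 7: x=1 → posterior Inverse-Gamma(21/4, 659/16)
obs 8: x=8 → posterior Inverse-Gamma(23/4, 1051/16)
obs 9: x=3/2 → posterior Inverse-Gamma(25/4, 1053/16)
obs 10: x=-3/2 → posterior Inverse-Gamma(27/4, 1103/16)
obs 11: x=3 → posterior Inverse-Gamma(29/4, 1135/16)

1135/132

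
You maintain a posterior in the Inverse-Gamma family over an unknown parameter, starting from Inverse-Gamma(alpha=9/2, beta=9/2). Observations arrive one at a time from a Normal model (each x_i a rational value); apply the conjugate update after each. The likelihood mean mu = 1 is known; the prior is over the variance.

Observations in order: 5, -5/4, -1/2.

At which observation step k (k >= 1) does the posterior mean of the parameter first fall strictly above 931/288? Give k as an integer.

k = 2

obs 1: x=5 → posterior Inverse-Gamma(5, 25/2)
obs 2: x=-5/4 → posterior Inverse-Gamma(11/2, 481/32)
obs 3: x=-1/2 → posterior Inverse-Gamma(6, 517/32)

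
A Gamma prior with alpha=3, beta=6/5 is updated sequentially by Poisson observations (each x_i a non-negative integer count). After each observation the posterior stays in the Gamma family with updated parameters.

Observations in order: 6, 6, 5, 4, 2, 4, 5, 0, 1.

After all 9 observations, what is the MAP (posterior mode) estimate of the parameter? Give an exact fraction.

obs 1: x=6 → posterior Gamma(9, 11/5)
obs 2: x=6 → posterior Gamma(15, 16/5)
obs 3: x=5 → posterior Gamma(20, 21/5)
obs 4: x=4 → posterior Gamma(24, 26/5)
obs 5: x=2 → posterior Gamma(26, 31/5)
obs 6: x=4 → posterior Gamma(30, 36/5)
obs 7: x=5 → posterior Gamma(35, 41/5)
obs 8: x=0 → posterior Gamma(35, 46/5)
obs 9: x=1 → posterior Gamma(36, 51/5)

175/51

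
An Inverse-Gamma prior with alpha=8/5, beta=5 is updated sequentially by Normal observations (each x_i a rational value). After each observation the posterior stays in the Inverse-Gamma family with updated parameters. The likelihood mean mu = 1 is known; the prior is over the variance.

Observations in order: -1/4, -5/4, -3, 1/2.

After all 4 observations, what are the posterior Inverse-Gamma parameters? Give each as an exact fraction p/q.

alpha=18/5, beta=263/16

obs 1: x=-1/4 → posterior Inverse-Gamma(21/10, 185/32)
obs 2: x=-5/4 → posterior Inverse-Gamma(13/5, 133/16)
obs 3: x=-3 → posterior Inverse-Gamma(31/10, 261/16)
obs 4: x=1/2 → posterior Inverse-Gamma(18/5, 263/16)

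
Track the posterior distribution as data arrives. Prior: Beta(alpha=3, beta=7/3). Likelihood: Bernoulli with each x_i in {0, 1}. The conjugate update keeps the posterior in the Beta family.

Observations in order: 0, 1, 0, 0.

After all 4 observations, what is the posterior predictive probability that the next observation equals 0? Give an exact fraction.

obs 1: x=0 → posterior Beta(3, 10/3)
obs 2: x=1 → posterior Beta(4, 10/3)
obs 3: x=0 → posterior Beta(4, 13/3)
obs 4: x=0 → posterior Beta(4, 16/3)

4/7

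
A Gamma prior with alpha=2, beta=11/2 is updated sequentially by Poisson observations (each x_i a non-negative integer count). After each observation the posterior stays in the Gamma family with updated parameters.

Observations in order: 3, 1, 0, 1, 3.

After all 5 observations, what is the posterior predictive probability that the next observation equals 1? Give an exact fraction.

333597619564020/952809757913927

obs 1: x=3 → posterior Gamma(5, 13/2)
obs 2: x=1 → posterior Gamma(6, 15/2)
obs 3: x=0 → posterior Gamma(6, 17/2)
obs 4: x=1 → posterior Gamma(7, 19/2)
obs 5: x=3 → posterior Gamma(10, 21/2)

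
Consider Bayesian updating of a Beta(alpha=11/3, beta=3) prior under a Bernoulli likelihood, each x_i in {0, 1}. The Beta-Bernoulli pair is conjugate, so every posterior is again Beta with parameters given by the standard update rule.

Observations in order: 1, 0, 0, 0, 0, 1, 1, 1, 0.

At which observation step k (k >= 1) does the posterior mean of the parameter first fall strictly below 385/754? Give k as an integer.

k = 3

obs 1: x=1 → posterior Beta(14/3, 3)
obs 2: x=0 → posterior Beta(14/3, 4)
obs 3: x=0 → posterior Beta(14/3, 5)
obs 4: x=0 → posterior Beta(14/3, 6)
obs 5: x=0 → posterior Beta(14/3, 7)
obs 6: x=1 → posterior Beta(17/3, 7)
obs 7: x=1 → posterior Beta(20/3, 7)
obs 8: x=1 → posterior Beta(23/3, 7)
obs 9: x=0 → posterior Beta(23/3, 8)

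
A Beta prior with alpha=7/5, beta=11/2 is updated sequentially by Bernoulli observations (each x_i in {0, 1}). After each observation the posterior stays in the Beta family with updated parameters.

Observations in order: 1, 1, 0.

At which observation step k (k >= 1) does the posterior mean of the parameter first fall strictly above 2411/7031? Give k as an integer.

obs 1: x=1 → posterior Beta(12/5, 11/2)
obs 2: x=1 → posterior Beta(17/5, 11/2)
obs 3: x=0 → posterior Beta(17/5, 13/2)

k = 2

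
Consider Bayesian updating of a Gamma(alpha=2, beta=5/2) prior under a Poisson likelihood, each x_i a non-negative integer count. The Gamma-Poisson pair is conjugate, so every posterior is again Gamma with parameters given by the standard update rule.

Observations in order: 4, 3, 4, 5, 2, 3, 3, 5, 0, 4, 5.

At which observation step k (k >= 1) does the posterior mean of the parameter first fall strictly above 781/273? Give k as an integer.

obs 1: x=4 → posterior Gamma(6, 7/2)
obs 2: x=3 → posterior Gamma(9, 9/2)
obs 3: x=4 → posterior Gamma(13, 11/2)
obs 4: x=5 → posterior Gamma(18, 13/2)
obs 5: x=2 → posterior Gamma(20, 15/2)
obs 6: x=3 → posterior Gamma(23, 17/2)
obs 7: x=3 → posterior Gamma(26, 19/2)
obs 8: x=5 → posterior Gamma(31, 21/2)
obs 9: x=0 → posterior Gamma(31, 23/2)
obs 10: x=4 → posterior Gamma(35, 25/2)
obs 11: x=5 → posterior Gamma(40, 27/2)

k = 8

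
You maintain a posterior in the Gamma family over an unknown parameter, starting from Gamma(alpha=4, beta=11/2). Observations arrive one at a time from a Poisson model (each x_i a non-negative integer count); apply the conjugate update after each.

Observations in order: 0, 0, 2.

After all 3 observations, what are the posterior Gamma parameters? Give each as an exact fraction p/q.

alpha=6, beta=17/2

obs 1: x=0 → posterior Gamma(4, 13/2)
obs 2: x=0 → posterior Gamma(4, 15/2)
obs 3: x=2 → posterior Gamma(6, 17/2)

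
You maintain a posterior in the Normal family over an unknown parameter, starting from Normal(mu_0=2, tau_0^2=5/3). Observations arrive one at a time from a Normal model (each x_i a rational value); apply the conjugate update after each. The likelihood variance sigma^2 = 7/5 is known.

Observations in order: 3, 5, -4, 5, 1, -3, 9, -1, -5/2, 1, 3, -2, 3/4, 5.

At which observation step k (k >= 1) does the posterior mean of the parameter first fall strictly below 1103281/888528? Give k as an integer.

k = 13

obs 1: x=3 → posterior Normal(117/46, 35/46)
obs 2: x=5 → posterior Normal(242/71, 35/71)
obs 3: x=-4 → posterior Normal(71/48, 35/96)
obs 4: x=5 → posterior Normal(267/121, 35/121)
obs 5: x=1 → posterior Normal(2, 35/146)
obs 6: x=-3 → posterior Normal(217/171, 35/171)
obs 7: x=9 → posterior Normal(221/98, 5/28)
obs 8: x=-1 → posterior Normal(417/221, 35/221)
obs 9: x=-5/2 → posterior Normal(709/492, 35/246)
obs 10: x=1 → posterior Normal(759/542, 35/271)
obs 11: x=3 → posterior Normal(909/592, 35/296)
obs 12: x=-2 → posterior Normal(809/642, 35/321)
obs 13: x=3/4 → posterior Normal(1693/1384, 35/346)
obs 14: x=5 → posterior Normal(2193/1484, 5/53)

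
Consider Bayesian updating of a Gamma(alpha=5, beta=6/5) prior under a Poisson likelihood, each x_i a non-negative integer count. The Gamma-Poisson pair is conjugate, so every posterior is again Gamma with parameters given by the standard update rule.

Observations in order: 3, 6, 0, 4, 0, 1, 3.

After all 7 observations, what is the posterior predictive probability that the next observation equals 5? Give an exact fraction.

676707377662708317136356616978047793484375/8524592508234928449759662239679038669979648

obs 1: x=3 → posterior Gamma(8, 11/5)
obs 2: x=6 → posterior Gamma(14, 16/5)
obs 3: x=0 → posterior Gamma(14, 21/5)
obs 4: x=4 → posterior Gamma(18, 26/5)
obs 5: x=0 → posterior Gamma(18, 31/5)
obs 6: x=1 → posterior Gamma(19, 36/5)
obs 7: x=3 → posterior Gamma(22, 41/5)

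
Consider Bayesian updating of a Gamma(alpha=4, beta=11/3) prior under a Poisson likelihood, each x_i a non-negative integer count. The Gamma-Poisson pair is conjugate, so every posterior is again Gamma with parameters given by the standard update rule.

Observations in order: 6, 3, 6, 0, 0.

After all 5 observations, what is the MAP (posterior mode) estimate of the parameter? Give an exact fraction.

obs 1: x=6 → posterior Gamma(10, 14/3)
obs 2: x=3 → posterior Gamma(13, 17/3)
obs 3: x=6 → posterior Gamma(19, 20/3)
obs 4: x=0 → posterior Gamma(19, 23/3)
obs 5: x=0 → posterior Gamma(19, 26/3)

27/13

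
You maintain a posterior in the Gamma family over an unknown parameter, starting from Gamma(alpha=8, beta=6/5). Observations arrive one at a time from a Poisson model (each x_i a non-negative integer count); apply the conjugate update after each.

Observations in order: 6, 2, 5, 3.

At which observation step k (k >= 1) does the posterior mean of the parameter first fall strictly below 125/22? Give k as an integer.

k = 2

obs 1: x=6 → posterior Gamma(14, 11/5)
obs 2: x=2 → posterior Gamma(16, 16/5)
obs 3: x=5 → posterior Gamma(21, 21/5)
obs 4: x=3 → posterior Gamma(24, 26/5)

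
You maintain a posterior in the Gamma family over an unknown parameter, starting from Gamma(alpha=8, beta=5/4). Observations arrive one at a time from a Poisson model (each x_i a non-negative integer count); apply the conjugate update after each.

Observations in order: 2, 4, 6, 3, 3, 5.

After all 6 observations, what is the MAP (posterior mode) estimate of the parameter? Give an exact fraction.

120/29

obs 1: x=2 → posterior Gamma(10, 9/4)
obs 2: x=4 → posterior Gamma(14, 13/4)
obs 3: x=6 → posterior Gamma(20, 17/4)
obs 4: x=3 → posterior Gamma(23, 21/4)
obs 5: x=3 → posterior Gamma(26, 25/4)
obs 6: x=5 → posterior Gamma(31, 29/4)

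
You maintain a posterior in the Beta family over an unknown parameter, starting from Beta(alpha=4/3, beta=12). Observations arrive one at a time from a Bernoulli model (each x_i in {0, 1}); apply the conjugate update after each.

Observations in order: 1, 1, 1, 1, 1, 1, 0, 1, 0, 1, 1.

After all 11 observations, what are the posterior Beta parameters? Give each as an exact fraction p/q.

obs 1: x=1 → posterior Beta(7/3, 12)
obs 2: x=1 → posterior Beta(10/3, 12)
obs 3: x=1 → posterior Beta(13/3, 12)
obs 4: x=1 → posterior Beta(16/3, 12)
obs 5: x=1 → posterior Beta(19/3, 12)
obs 6: x=1 → posterior Beta(22/3, 12)
obs 7: x=0 → posterior Beta(22/3, 13)
obs 8: x=1 → posterior Beta(25/3, 13)
obs 9: x=0 → posterior Beta(25/3, 14)
obs 10: x=1 → posterior Beta(28/3, 14)
obs 11: x=1 → posterior Beta(31/3, 14)

alpha=31/3, beta=14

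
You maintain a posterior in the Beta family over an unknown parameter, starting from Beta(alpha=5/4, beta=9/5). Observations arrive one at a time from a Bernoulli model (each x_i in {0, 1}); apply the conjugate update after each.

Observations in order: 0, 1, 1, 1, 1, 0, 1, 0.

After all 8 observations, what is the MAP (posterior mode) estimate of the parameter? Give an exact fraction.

105/181

obs 1: x=0 → posterior Beta(5/4, 14/5)
obs 2: x=1 → posterior Beta(9/4, 14/5)
obs 3: x=1 → posterior Beta(13/4, 14/5)
obs 4: x=1 → posterior Beta(17/4, 14/5)
obs 5: x=1 → posterior Beta(21/4, 14/5)
obs 6: x=0 → posterior Beta(21/4, 19/5)
obs 7: x=1 → posterior Beta(25/4, 19/5)
obs 8: x=0 → posterior Beta(25/4, 24/5)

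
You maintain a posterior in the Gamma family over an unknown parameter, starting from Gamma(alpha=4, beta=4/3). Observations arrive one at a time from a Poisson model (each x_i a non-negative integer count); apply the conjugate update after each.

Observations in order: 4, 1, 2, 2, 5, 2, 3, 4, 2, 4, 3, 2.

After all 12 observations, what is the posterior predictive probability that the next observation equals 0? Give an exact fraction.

7555786372591432341913600000000000000000000000000000000000000/117978076721962612173940113690014607924988788154242895784412649

obs 1: x=4 → posterior Gamma(8, 7/3)
obs 2: x=1 → posterior Gamma(9, 10/3)
obs 3: x=2 → posterior Gamma(11, 13/3)
obs 4: x=2 → posterior Gamma(13, 16/3)
obs 5: x=5 → posterior Gamma(18, 19/3)
obs 6: x=2 → posterior Gamma(20, 22/3)
obs 7: x=3 → posterior Gamma(23, 25/3)
obs 8: x=4 → posterior Gamma(27, 28/3)
obs 9: x=2 → posterior Gamma(29, 31/3)
obs 10: x=4 → posterior Gamma(33, 34/3)
obs 11: x=3 → posterior Gamma(36, 37/3)
obs 12: x=2 → posterior Gamma(38, 40/3)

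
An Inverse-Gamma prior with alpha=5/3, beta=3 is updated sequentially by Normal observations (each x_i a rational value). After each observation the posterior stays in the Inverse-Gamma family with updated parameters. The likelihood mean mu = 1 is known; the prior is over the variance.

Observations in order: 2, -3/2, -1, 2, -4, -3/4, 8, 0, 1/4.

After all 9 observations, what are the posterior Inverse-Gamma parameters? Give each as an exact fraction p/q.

alpha=37/6, beta=775/16

obs 1: x=2 → posterior Inverse-Gamma(13/6, 7/2)
obs 2: x=-3/2 → posterior Inverse-Gamma(8/3, 53/8)
obs 3: x=-1 → posterior Inverse-Gamma(19/6, 69/8)
obs 4: x=2 → posterior Inverse-Gamma(11/3, 73/8)
obs 5: x=-4 → posterior Inverse-Gamma(25/6, 173/8)
obs 6: x=-3/4 → posterior Inverse-Gamma(14/3, 741/32)
obs 7: x=8 → posterior Inverse-Gamma(31/6, 1525/32)
obs 8: x=0 → posterior Inverse-Gamma(17/3, 1541/32)
obs 9: x=1/4 → posterior Inverse-Gamma(37/6, 775/16)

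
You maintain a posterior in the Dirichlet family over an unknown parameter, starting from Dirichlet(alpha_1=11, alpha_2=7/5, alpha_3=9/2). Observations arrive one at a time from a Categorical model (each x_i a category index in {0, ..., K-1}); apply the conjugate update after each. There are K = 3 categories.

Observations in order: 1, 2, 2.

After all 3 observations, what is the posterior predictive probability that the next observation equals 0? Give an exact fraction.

110/199

obs 1: x=1 → posterior Dirichlet(11, 12/5, 9/2)
obs 2: x=2 → posterior Dirichlet(11, 12/5, 11/2)
obs 3: x=2 → posterior Dirichlet(11, 12/5, 13/2)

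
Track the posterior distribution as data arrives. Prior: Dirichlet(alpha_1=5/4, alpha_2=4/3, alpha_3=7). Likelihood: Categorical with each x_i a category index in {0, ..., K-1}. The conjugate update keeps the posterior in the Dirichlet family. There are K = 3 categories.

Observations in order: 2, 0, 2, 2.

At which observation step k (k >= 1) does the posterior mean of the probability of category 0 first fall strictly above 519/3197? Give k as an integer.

obs 1: x=2 → posterior Dirichlet(5/4, 4/3, 8)
obs 2: x=0 → posterior Dirichlet(9/4, 4/3, 8)
obs 3: x=2 → posterior Dirichlet(9/4, 4/3, 9)
obs 4: x=2 → posterior Dirichlet(9/4, 4/3, 10)

k = 2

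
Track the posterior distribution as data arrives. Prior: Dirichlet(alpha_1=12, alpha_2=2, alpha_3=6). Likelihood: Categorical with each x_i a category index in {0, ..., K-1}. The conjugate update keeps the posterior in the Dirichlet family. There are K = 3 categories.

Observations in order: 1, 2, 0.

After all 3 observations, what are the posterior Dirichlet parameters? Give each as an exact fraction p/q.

obs 1: x=1 → posterior Dirichlet(12, 3, 6)
obs 2: x=2 → posterior Dirichlet(12, 3, 7)
obs 3: x=0 → posterior Dirichlet(13, 3, 7)

alpha_1=13, alpha_2=3, alpha_3=7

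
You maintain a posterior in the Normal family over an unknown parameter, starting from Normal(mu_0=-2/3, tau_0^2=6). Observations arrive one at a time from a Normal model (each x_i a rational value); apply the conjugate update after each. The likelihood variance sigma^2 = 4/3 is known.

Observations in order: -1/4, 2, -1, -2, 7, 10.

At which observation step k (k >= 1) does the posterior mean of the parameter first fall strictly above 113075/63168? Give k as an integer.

k = 6

obs 1: x=-1/4 → posterior Normal(-43/132, 12/11)
obs 2: x=2 → posterior Normal(173/240, 3/5)
obs 3: x=-1 → posterior Normal(65/348, 12/29)
obs 4: x=-2 → posterior Normal(-151/456, 6/19)
obs 5: x=7 → posterior Normal(605/564, 12/47)
obs 6: x=10 → posterior Normal(1685/672, 3/14)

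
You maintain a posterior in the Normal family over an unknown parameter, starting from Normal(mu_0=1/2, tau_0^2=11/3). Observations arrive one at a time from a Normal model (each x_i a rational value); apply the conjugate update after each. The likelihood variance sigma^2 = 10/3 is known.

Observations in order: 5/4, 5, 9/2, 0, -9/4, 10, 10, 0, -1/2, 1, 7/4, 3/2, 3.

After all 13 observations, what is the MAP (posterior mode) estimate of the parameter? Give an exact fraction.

obs 1: x=5/4 → posterior Normal(25/28, 110/63)
obs 2: x=5 → posterior Normal(295/128, 55/48)
obs 3: x=9/2 → posterior Normal(493/172, 110/129)
obs 4: x=0 → posterior Normal(493/216, 55/81)
obs 5: x=-9/4 → posterior Normal(197/130, 22/39)
obs 6: x=10 → posterior Normal(417/152, 55/114)
obs 7: x=10 → posterior Normal(637/174, 110/261)
obs 8: x=0 → posterior Normal(13/4, 55/147)
obs 9: x=-1/2 → posterior Normal(313/109, 110/327)
obs 10: x=1 → posterior Normal(27/10, 11/36)
obs 11: x=7/4 → posterior Normal(1373/524, 110/393)
obs 12: x=3/2 → posterior Normal(1439/568, 55/213)
obs 13: x=3 → posterior Normal(1571/612, 110/459)

1571/612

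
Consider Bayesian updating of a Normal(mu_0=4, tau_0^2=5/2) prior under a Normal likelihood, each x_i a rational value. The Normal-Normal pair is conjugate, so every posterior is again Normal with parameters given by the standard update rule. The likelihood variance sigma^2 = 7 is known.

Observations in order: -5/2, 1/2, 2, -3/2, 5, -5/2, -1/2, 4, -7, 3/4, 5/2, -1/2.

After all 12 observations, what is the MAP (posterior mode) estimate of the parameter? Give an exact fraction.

229/296

obs 1: x=-5/2 → posterior Normal(87/38, 35/19)
obs 2: x=1/2 → posterior Normal(23/12, 35/24)
obs 3: x=2 → posterior Normal(56/29, 35/29)
obs 4: x=-3/2 → posterior Normal(97/68, 35/34)
obs 5: x=5 → posterior Normal(49/26, 35/39)
obs 6: x=-5/2 → posterior Normal(61/44, 35/44)
obs 7: x=-1/2 → posterior Normal(117/98, 5/7)
obs 8: x=4 → posterior Normal(157/108, 35/54)
obs 9: x=-7 → posterior Normal(87/118, 35/59)
obs 10: x=3/4 → posterior Normal(189/256, 35/64)
obs 11: x=5/2 → posterior Normal(239/276, 35/69)
obs 12: x=-1/2 → posterior Normal(229/296, 35/74)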